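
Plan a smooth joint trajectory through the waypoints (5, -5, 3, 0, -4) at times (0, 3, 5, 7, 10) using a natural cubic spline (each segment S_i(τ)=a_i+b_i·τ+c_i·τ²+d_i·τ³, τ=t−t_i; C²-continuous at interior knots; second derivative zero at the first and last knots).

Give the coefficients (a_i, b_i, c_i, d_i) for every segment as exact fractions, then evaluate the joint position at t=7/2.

Δ: Δ0=-10/3, Δ1=4, Δ2=-3/2, Δ3=-4/3
row 1: diag=10, rhs=44; c'=1/5, d'=22/5
row 2: denom=8−2·1/5=38/5; d'=(-33−2·22/5)/(38/5)=-11/2
row 3: denom=10−2·5/19=180/19; d'=(1−2·-11/2)/(180/19)=19/15
back: M3=19/15
back: M2=-11/2−5/19·19/15=-35/6
back: M1=22/5−1/5·-35/6=167/30
M: M0=0, M1=167/30, M2=-35/6, M3=19/15, M4=0
seg 0: a=5, c=M0/2=0, d=(M1−M0)/(6·3)=167/540, b=Δ0−h0·(2M0+M1)/6=-367/60
seg 1: a=-5, c=M1/2=167/60, d=(M2−M1)/(6·2)=-19/20, b=Δ1−h1·(2M1+M2)/6=67/30
seg 2: a=3, c=M2/2=-35/12, d=(M3−M2)/(6·2)=71/120, b=Δ2−h2·(2M2+M3)/6=59/30
seg 3: a=0, c=M3/2=19/30, d=(M4−M3)/(6·3)=-19/270, b=Δ3−h3·(2M3+M4)/6=-13/5
t_q=7/2 → seg 1, τ=1/2; S=-5+67/30·τ+167/60·τ²+-19/20·τ³=-529/160

  seg 0: a=5 b=-367/60 c=0 d=167/540
  seg 1: a=-5 b=67/30 c=167/60 d=-19/20
  seg 2: a=3 b=59/30 c=-35/12 d=71/120
  seg 3: a=0 b=-13/5 c=19/30 d=-19/270
S(7/2) = -529/160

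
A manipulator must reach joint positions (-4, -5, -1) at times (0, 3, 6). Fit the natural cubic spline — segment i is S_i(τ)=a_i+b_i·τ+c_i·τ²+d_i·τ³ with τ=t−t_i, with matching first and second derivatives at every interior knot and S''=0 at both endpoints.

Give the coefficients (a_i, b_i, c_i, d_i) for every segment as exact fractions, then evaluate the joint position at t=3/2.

Δ: Δ0=-1/3, Δ1=4/3
row 1: diag=12, rhs=10; c'=1/4, d'=5/6
back: M1=5/6
M: M0=0, M1=5/6, M2=0
seg 0: a=-4, c=M0/2=0, d=(M1−M0)/(6·3)=5/108, b=Δ0−h0·(2M0+M1)/6=-3/4
seg 1: a=-5, c=M1/2=5/12, d=(M2−M1)/(6·3)=-5/108, b=Δ1−h1·(2M1+M2)/6=1/2
t_q=3/2 → seg 0, τ=3/2; S=-4+-3/4·τ+0·τ²+5/108·τ³=-159/32

  seg 0: a=-4 b=-3/4 c=0 d=5/108
  seg 1: a=-5 b=1/2 c=5/12 d=-5/108
S(3/2) = -159/32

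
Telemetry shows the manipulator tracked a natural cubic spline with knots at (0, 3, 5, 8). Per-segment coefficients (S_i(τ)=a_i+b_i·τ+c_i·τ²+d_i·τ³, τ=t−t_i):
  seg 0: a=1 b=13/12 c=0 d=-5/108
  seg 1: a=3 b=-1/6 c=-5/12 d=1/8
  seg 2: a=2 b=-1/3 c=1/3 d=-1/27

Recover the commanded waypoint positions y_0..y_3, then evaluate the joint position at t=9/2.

y_0=1 y_1=3 y_2=2 y_3=3
S(9/2) = 143/64

y_0 = S_0(0) = a_0 = 1
y_1 = S_1(0) = a_1 = 3
y_2 = S_2(0) = a_2 = 2
y_3 = S_2(3) = 3
t_q=9/2 is in segment 1 (τ=3/2); S_1(τ)=143/64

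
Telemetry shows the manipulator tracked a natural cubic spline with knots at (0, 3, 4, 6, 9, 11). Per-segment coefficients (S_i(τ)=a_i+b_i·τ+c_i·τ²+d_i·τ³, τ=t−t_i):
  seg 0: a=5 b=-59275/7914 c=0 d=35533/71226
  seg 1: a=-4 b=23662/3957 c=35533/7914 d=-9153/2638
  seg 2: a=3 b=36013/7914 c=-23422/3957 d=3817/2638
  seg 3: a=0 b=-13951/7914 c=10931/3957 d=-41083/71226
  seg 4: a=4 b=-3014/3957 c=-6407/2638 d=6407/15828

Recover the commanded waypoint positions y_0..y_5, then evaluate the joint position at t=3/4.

y_0 = S_0(0) = a_0 = 5
y_1 = S_1(0) = a_1 = -4
y_2 = S_2(0) = a_2 = 3
y_3 = S_3(0) = a_3 = 0
y_4 = S_4(0) = a_4 = 4
y_5 = S_4(2) = -4
t_q=3/4 is in segment 0 (τ=3/4); S_0(τ)=-68707/168832

y_0=5 y_1=-4 y_2=3 y_3=0 y_4=4 y_5=-4
S(3/4) = -68707/168832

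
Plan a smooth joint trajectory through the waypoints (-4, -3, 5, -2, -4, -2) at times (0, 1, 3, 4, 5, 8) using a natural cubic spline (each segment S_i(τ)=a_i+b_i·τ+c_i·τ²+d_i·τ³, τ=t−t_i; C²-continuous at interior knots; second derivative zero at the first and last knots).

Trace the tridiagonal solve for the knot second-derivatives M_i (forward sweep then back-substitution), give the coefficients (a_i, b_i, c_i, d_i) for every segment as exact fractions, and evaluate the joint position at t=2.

Δ: Δ0=1, Δ1=4, Δ2=-7, Δ3=-2, Δ4=2/3
row 1: diag=6, rhs=18; c'=1/3, d'=3
row 2: denom=6−2·1/3=16/3; d'=(-66−2·3)/(16/3)=-27/2
row 3: denom=4−1·3/16=61/16; d'=(30−1·-27/2)/(61/16)=696/61
row 4: denom=8−1·16/61=472/61; d'=(16−1·696/61)/(472/61)=35/59
back: M4=35/59
back: M3=696/61−16/61·35/59=664/59
back: M2=-27/2−3/16·664/59=-921/59
back: M1=3−1/3·-921/59=484/59
M: M0=0, M1=484/59, M2=-921/59, M3=664/59, M4=35/59, M5=0
seg 0: a=-4, c=M0/2=0, d=(M1−M0)/(6·1)=242/177, b=Δ0−h0·(2M0+M1)/6=-65/177
seg 1: a=-3, c=M1/2=242/59, d=(M2−M1)/(6·2)=-1405/708, b=Δ1−h1·(2M1+M2)/6=661/177
seg 2: a=5, c=M2/2=-921/118, d=(M3−M2)/(6·1)=1585/354, b=Δ2−h2·(2M2+M3)/6=-650/177
seg 3: a=-2, c=M3/2=332/59, d=(M4−M3)/(6·1)=-629/354, b=Δ3−h3·(2M3+M4)/6=-2071/354
seg 4: a=-4, c=M4/2=35/118, d=(M5−M4)/(6·3)=-35/1062, b=Δ4−h4·(2M4+M5)/6=13/177
t_q=2 → seg 1, τ=1; S=-3+661/177·τ+242/59·τ²+-1405/708·τ³=673/236

  seg 0: a=-4 b=-65/177 c=0 d=242/177
  seg 1: a=-3 b=661/177 c=242/59 d=-1405/708
  seg 2: a=5 b=-650/177 c=-921/118 d=1585/354
  seg 3: a=-2 b=-2071/354 c=332/59 d=-629/354
  seg 4: a=-4 b=13/177 c=35/118 d=-35/1062
S(2) = 673/236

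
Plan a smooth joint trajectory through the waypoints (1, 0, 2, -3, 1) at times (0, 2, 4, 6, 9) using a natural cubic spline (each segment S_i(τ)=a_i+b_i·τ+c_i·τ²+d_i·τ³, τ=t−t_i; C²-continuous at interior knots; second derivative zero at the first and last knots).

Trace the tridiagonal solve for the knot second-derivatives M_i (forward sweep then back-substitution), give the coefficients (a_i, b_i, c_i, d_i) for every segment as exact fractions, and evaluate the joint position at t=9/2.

Δ: Δ0=-1/2, Δ1=1, Δ2=-5/2, Δ3=4/3
row 1: diag=8, rhs=9; c'=1/4, d'=9/8
row 2: denom=8−2·1/4=15/2; d'=(-21−2·9/8)/(15/2)=-31/10
row 3: denom=10−2·4/15=142/15; d'=(23−2·-31/10)/(142/15)=219/71
back: M3=219/71
back: M2=-31/10−4/15·219/71=-557/142
back: M1=9/8−1/4·-557/142=299/142
M: M0=0, M1=299/142, M2=-557/142, M3=219/71, M4=0
seg 0: a=1, c=M0/2=0, d=(M1−M0)/(6·2)=299/1704, b=Δ0−h0·(2M0+M1)/6=-256/213
seg 1: a=0, c=M1/2=299/284, d=(M2−M1)/(6·2)=-107/213, b=Δ1−h1·(2M1+M2)/6=385/426
seg 2: a=2, c=M2/2=-557/284, d=(M3−M2)/(6·2)=995/1704, b=Δ2−h2·(2M2+M3)/6=-389/426
seg 3: a=-3, c=M3/2=219/142, d=(M4−M3)/(6·3)=-73/426, b=Δ3−h3·(2M3+M4)/6=-373/213
t_q=9/2 → seg 2, τ=1/2; S=2+-389/426·τ+-557/284·τ²+995/1704·τ³=5117/4544

  seg 0: a=1 b=-256/213 c=0 d=299/1704
  seg 1: a=0 b=385/426 c=299/284 d=-107/213
  seg 2: a=2 b=-389/426 c=-557/284 d=995/1704
  seg 3: a=-3 b=-373/213 c=219/142 d=-73/426
S(9/2) = 5117/4544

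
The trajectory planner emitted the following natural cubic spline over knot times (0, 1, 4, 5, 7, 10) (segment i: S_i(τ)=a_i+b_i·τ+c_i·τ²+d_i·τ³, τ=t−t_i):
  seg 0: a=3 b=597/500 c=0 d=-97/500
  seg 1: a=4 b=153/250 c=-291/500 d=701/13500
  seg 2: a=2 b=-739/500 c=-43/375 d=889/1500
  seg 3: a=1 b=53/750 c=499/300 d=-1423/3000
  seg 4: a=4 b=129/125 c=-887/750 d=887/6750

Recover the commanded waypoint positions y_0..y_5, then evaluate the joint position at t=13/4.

y_0 = S_0(0) = a_0 = 3
y_1 = S_1(0) = a_1 = 4
y_2 = S_2(0) = a_2 = 2
y_3 = S_3(0) = a_3 = 1
y_4 = S_4(0) = a_4 = 4
y_5 = S_4(3) = 0
t_q=13/4 is in segment 1 (τ=9/4); S_1(τ)=96707/32000

y_0=3 y_1=4 y_2=2 y_3=1 y_4=4 y_5=0
S(13/4) = 96707/32000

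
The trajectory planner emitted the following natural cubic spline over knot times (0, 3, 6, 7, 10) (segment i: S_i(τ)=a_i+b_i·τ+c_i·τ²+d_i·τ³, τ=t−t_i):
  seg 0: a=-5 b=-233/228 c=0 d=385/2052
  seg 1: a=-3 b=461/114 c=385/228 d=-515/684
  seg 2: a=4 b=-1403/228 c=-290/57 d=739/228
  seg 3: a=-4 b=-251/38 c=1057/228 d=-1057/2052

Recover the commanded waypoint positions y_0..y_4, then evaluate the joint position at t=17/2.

y_0=-5 y_1=-3 y_2=4 y_3=-4 y_4=4
S(17/2) = -3171/608

y_0 = S_0(0) = a_0 = -5
y_1 = S_1(0) = a_1 = -3
y_2 = S_2(0) = a_2 = 4
y_3 = S_3(0) = a_3 = -4
y_4 = S_3(3) = 4
t_q=17/2 is in segment 3 (τ=3/2); S_3(τ)=-3171/608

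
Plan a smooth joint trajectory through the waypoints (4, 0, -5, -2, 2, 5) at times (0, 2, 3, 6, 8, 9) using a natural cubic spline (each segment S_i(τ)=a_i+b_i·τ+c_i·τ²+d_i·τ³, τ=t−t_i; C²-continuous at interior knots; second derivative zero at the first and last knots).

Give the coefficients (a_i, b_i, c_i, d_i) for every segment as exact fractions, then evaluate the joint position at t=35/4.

  seg 0: a=4 b=-401/577 c=0 d=-753/2308
  seg 1: a=0 b=-2660/577 c=-2259/1154 d=1809/1154
  seg 2: a=-5 b=-4411/1154 c=1584/577 d=-1313/3462
  seg 3: a=-2 b=1390/577 c=-771/1154 d=535/2308
  seg 4: a=2 b=1453/577 c=417/577 d=-139/577
S(35/4) = 154859/36928

Δ: Δ0=-2, Δ1=-5, Δ2=1, Δ3=2, Δ4=3
row 1: diag=6, rhs=-18; c'=1/6, d'=-3
row 2: denom=8−1·1/6=47/6; d'=(36−1·-3)/(47/6)=234/47
row 3: denom=10−3·18/47=416/47; d'=(6−3·234/47)/(416/47)=-105/104
row 4: denom=6−2·47/208=577/104; d'=(6−2·-105/104)/(577/104)=834/577
back: M4=834/577
back: M3=-105/104−47/208·834/577=-771/577
back: M2=234/47−18/47·-771/577=3168/577
back: M1=-3−1/6·3168/577=-2259/577
M: M0=0, M1=-2259/577, M2=3168/577, M3=-771/577, M4=834/577, M5=0
seg 0: a=4, c=M0/2=0, d=(M1−M0)/(6·2)=-753/2308, b=Δ0−h0·(2M0+M1)/6=-401/577
seg 1: a=0, c=M1/2=-2259/1154, d=(M2−M1)/(6·1)=1809/1154, b=Δ1−h1·(2M1+M2)/6=-2660/577
seg 2: a=-5, c=M2/2=1584/577, d=(M3−M2)/(6·3)=-1313/3462, b=Δ2−h2·(2M2+M3)/6=-4411/1154
seg 3: a=-2, c=M3/2=-771/1154, d=(M4−M3)/(6·2)=535/2308, b=Δ3−h3·(2M3+M4)/6=1390/577
seg 4: a=2, c=M4/2=417/577, d=(M5−M4)/(6·1)=-139/577, b=Δ4−h4·(2M4+M5)/6=1453/577
t_q=35/4 → seg 4, τ=3/4; S=2+1453/577·τ+417/577·τ²+-139/577·τ³=154859/36928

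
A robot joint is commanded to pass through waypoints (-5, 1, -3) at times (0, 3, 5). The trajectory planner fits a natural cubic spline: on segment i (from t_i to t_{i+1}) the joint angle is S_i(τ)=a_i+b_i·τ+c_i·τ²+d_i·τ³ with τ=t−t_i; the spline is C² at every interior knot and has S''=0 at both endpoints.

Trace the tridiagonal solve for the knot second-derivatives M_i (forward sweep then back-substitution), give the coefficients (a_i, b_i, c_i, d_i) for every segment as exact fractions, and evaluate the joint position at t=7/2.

Δ: Δ0=2, Δ1=-2
row 1: diag=10, rhs=-24; c'=1/5, d'=-12/5
back: M1=-12/5
M: M0=0, M1=-12/5, M2=0
seg 0: a=-5, c=M0/2=0, d=(M1−M0)/(6·3)=-2/15, b=Δ0−h0·(2M0+M1)/6=16/5
seg 1: a=1, c=M1/2=-6/5, d=(M2−M1)/(6·2)=1/5, b=Δ1−h1·(2M1+M2)/6=-2/5
t_q=7/2 → seg 1, τ=1/2; S=1+-2/5·τ+-6/5·τ²+1/5·τ³=21/40

  seg 0: a=-5 b=16/5 c=0 d=-2/15
  seg 1: a=1 b=-2/5 c=-6/5 d=1/5
S(7/2) = 21/40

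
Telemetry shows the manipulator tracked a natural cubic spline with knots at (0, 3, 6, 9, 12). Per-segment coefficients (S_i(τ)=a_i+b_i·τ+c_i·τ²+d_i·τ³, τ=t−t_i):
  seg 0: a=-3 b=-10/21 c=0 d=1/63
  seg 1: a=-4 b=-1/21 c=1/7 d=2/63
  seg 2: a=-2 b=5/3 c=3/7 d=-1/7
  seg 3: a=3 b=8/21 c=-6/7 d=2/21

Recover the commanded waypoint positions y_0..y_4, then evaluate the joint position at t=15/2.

y_0=-3 y_1=-4 y_2=-2 y_3=3 y_4=-1
S(15/2) = 55/56

y_0 = S_0(0) = a_0 = -3
y_1 = S_1(0) = a_1 = -4
y_2 = S_2(0) = a_2 = -2
y_3 = S_3(0) = a_3 = 3
y_4 = S_3(3) = -1
t_q=15/2 is in segment 2 (τ=3/2); S_2(τ)=55/56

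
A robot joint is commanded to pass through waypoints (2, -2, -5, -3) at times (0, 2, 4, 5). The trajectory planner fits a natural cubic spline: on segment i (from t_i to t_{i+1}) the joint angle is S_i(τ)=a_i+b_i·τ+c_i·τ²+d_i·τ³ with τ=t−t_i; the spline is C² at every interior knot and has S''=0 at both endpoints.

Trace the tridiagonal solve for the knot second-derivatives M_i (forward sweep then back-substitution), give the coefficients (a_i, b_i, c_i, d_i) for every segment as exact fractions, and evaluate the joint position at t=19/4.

Δ: Δ0=-2, Δ1=-3/2, Δ2=2
row 1: diag=8, rhs=3; c'=1/4, d'=3/8
row 2: denom=6−2·1/4=11/2; d'=(21−2·3/8)/(11/2)=81/22
back: M2=81/22
back: M1=3/8−1/4·81/22=-6/11
M: M0=0, M1=-6/11, M2=81/22, M3=0
seg 0: a=2, c=M0/2=0, d=(M1−M0)/(6·2)=-1/22, b=Δ0−h0·(2M0+M1)/6=-20/11
seg 1: a=-2, c=M1/2=-3/11, d=(M2−M1)/(6·2)=31/88, b=Δ1−h1·(2M1+M2)/6=-26/11
seg 2: a=-5, c=M2/2=81/44, d=(M3−M2)/(6·1)=-27/44, b=Δ2−h2·(2M2+M3)/6=17/22
t_q=19/4 → seg 2, τ=3/4; S=-5+17/22·τ+81/44·τ²+-27/44·τ³=-10261/2816

  seg 0: a=2 b=-20/11 c=0 d=-1/22
  seg 1: a=-2 b=-26/11 c=-3/11 d=31/88
  seg 2: a=-5 b=17/22 c=81/44 d=-27/44
S(19/4) = -10261/2816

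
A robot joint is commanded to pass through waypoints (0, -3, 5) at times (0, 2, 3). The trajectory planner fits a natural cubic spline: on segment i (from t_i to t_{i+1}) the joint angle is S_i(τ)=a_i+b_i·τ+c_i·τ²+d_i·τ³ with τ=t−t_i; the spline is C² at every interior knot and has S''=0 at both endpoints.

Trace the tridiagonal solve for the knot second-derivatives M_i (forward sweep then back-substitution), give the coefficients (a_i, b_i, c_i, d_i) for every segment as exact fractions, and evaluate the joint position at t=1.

  seg 0: a=0 b=-14/3 c=0 d=19/24
  seg 1: a=-3 b=29/6 c=19/4 d=-19/12
S(1) = -31/8

Δ: Δ0=-3/2, Δ1=8
row 1: diag=6, rhs=57; c'=1/6, d'=19/2
back: M1=19/2
M: M0=0, M1=19/2, M2=0
seg 0: a=0, c=M0/2=0, d=(M1−M0)/(6·2)=19/24, b=Δ0−h0·(2M0+M1)/6=-14/3
seg 1: a=-3, c=M1/2=19/4, d=(M2−M1)/(6·1)=-19/12, b=Δ1−h1·(2M1+M2)/6=29/6
t_q=1 → seg 0, τ=1; S=0+-14/3·τ+0·τ²+19/24·τ³=-31/8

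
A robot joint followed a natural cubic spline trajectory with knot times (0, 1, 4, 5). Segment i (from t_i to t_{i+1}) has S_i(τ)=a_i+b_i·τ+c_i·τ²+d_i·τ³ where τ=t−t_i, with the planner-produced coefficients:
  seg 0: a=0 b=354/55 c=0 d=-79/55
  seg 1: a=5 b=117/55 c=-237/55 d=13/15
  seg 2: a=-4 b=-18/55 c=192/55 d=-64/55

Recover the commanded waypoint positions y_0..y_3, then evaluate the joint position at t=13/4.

y_0=0 y_1=5 y_2=-4 y_3=-2
S(13/4) = -7591/3520

y_0 = S_0(0) = a_0 = 0
y_1 = S_1(0) = a_1 = 5
y_2 = S_2(0) = a_2 = -4
y_3 = S_2(1) = -2
t_q=13/4 is in segment 1 (τ=9/4); S_1(τ)=-7591/3520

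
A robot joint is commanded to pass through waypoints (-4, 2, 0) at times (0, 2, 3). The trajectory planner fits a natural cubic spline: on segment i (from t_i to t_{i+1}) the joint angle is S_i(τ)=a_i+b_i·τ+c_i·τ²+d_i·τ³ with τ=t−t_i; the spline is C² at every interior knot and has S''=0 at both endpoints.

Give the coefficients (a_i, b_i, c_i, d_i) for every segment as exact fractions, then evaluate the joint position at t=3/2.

  seg 0: a=-4 b=14/3 c=0 d=-5/12
  seg 1: a=2 b=-1/3 c=-5/2 d=5/6
S(3/2) = 51/32

Δ: Δ0=3, Δ1=-2
row 1: diag=6, rhs=-30; c'=1/6, d'=-5
back: M1=-5
M: M0=0, M1=-5, M2=0
seg 0: a=-4, c=M0/2=0, d=(M1−M0)/(6·2)=-5/12, b=Δ0−h0·(2M0+M1)/6=14/3
seg 1: a=2, c=M1/2=-5/2, d=(M2−M1)/(6·1)=5/6, b=Δ1−h1·(2M1+M2)/6=-1/3
t_q=3/2 → seg 0, τ=3/2; S=-4+14/3·τ+0·τ²+-5/12·τ³=51/32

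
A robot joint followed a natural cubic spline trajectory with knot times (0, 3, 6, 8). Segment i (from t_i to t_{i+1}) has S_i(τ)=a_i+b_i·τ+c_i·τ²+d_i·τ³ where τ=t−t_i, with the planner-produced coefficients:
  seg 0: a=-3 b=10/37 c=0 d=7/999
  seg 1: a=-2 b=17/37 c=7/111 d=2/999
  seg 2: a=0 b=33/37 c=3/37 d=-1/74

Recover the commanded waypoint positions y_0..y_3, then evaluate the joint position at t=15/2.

y_0=-3 y_1=-2 y_2=0 y_3=2
S(15/2) = 873/592

y_0 = S_0(0) = a_0 = -3
y_1 = S_1(0) = a_1 = -2
y_2 = S_2(0) = a_2 = 0
y_3 = S_2(2) = 2
t_q=15/2 is in segment 2 (τ=3/2); S_2(τ)=873/592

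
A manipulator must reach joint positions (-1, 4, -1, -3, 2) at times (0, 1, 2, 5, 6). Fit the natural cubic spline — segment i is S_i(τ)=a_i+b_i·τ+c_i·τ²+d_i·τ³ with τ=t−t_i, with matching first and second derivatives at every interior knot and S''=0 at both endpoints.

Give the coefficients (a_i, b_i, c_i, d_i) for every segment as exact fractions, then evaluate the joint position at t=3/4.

Δ: Δ0=5, Δ1=-5, Δ2=-2/3, Δ3=5
row 1: diag=4, rhs=-60; c'=1/4, d'=-15
row 2: denom=8−1·1/4=31/4; d'=(26−1·-15)/(31/4)=164/31
row 3: denom=8−3·12/31=212/31; d'=(34−3·164/31)/(212/31)=281/106
back: M3=281/106
back: M2=164/31−12/31·281/106=226/53
back: M1=-15−1/4·226/53=-1703/106
M: M0=0, M1=-1703/106, M2=226/53, M3=281/106, M4=0
seg 0: a=-1, c=M0/2=0, d=(M1−M0)/(6·1)=-1703/636, b=Δ0−h0·(2M0+M1)/6=4883/636
seg 1: a=4, c=M1/2=-1703/212, d=(M2−M1)/(6·1)=2155/636, b=Δ1−h1·(2M1+M2)/6=-113/318
seg 2: a=-1, c=M2/2=113/53, d=(M3−M2)/(6·3)=-19/212, b=Δ2−h2·(2M2+M3)/6=-3979/636
seg 3: a=-3, c=M3/2=281/212, d=(M4−M3)/(6·1)=-281/636, b=Δ3−h3·(2M3+M4)/6=1309/318
t_q=3/4 → seg 0, τ=3/4; S=-1+4883/636·τ+0·τ²+-1703/636·τ³=49233/13568

  seg 0: a=-1 b=4883/636 c=0 d=-1703/636
  seg 1: a=4 b=-113/318 c=-1703/212 d=2155/636
  seg 2: a=-1 b=-3979/636 c=113/53 d=-19/212
  seg 3: a=-3 b=1309/318 c=281/212 d=-281/636
S(3/4) = 49233/13568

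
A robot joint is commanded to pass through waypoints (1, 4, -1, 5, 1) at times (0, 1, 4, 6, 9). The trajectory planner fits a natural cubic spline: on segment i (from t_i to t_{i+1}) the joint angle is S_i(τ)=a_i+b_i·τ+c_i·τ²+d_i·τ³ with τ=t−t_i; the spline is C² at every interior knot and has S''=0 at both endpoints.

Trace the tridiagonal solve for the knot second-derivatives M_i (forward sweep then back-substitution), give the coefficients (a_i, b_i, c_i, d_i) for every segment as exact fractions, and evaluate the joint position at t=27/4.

Δ: Δ0=3, Δ1=-5/3, Δ2=3, Δ3=-4/3
row 1: diag=8, rhs=-28; c'=3/8, d'=-7/2
row 2: denom=10−3·3/8=71/8; d'=(28−3·-7/2)/(71/8)=308/71
row 3: denom=10−2·16/71=678/71; d'=(-26−2·308/71)/(678/71)=-1231/339
back: M3=-1231/339
back: M2=308/71−16/71·-1231/339=1748/339
back: M1=-7/2−3/8·1748/339=-614/113
M: M0=0, M1=-614/113, M2=1748/339, M3=-1231/339, M4=0
seg 0: a=1, c=M0/2=0, d=(M1−M0)/(6·1)=-307/339, b=Δ0−h0·(2M0+M1)/6=1324/339
seg 1: a=4, c=M1/2=-307/113, d=(M2−M1)/(6·3)=1795/3051, b=Δ1−h1·(2M1+M2)/6=403/339
seg 2: a=-1, c=M2/2=874/339, d=(M3−M2)/(6·2)=-331/452, b=Δ2−h2·(2M2+M3)/6=262/339
seg 3: a=5, c=M3/2=-1231/678, d=(M4−M3)/(6·3)=1231/6102, b=Δ3−h3·(2M3+M4)/6=779/339
t_q=27/4 → seg 3, τ=3/4; S=5+779/339·τ+-1231/678·τ²+1231/6102·τ³=83707/14464

  seg 0: a=1 b=1324/339 c=0 d=-307/339
  seg 1: a=4 b=403/339 c=-307/113 d=1795/3051
  seg 2: a=-1 b=262/339 c=874/339 d=-331/452
  seg 3: a=5 b=779/339 c=-1231/678 d=1231/6102
S(27/4) = 83707/14464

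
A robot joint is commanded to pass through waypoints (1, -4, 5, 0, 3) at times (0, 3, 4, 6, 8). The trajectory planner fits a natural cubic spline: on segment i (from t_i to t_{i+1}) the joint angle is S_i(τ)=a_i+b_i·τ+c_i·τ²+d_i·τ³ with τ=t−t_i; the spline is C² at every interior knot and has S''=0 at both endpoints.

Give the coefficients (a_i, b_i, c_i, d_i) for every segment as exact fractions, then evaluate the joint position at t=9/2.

  seg 0: a=1 b=-1711/258 c=0 d=427/774
  seg 1: a=-4 b=1066/129 c=427/86 d=-1091/258
  seg 2: a=5 b=1421/258 c=-332/43 d=959/516
  seg 3: a=0 b=-793/258 c=295/86 d=-295/516
S(9/2) = 8333/1376

Δ: Δ0=-5/3, Δ1=9, Δ2=-5/2, Δ3=3/2
row 1: diag=8, rhs=64; c'=1/8, d'=8
row 2: denom=6−1·1/8=47/8; d'=(-69−1·8)/(47/8)=-616/47
row 3: denom=8−2·16/47=344/47; d'=(24−2·-616/47)/(344/47)=295/43
back: M3=295/43
back: M2=-616/47−16/47·295/43=-664/43
back: M1=8−1/8·-664/43=427/43
M: M0=0, M1=427/43, M2=-664/43, M3=295/43, M4=0
seg 0: a=1, c=M0/2=0, d=(M1−M0)/(6·3)=427/774, b=Δ0−h0·(2M0+M1)/6=-1711/258
seg 1: a=-4, c=M1/2=427/86, d=(M2−M1)/(6·1)=-1091/258, b=Δ1−h1·(2M1+M2)/6=1066/129
seg 2: a=5, c=M2/2=-332/43, d=(M3−M2)/(6·2)=959/516, b=Δ2−h2·(2M2+M3)/6=1421/258
seg 3: a=0, c=M3/2=295/86, d=(M4−M3)/(6·2)=-295/516, b=Δ3−h3·(2M3+M4)/6=-793/258
t_q=9/2 → seg 2, τ=1/2; S=5+1421/258·τ+-332/43·τ²+959/516·τ³=8333/1376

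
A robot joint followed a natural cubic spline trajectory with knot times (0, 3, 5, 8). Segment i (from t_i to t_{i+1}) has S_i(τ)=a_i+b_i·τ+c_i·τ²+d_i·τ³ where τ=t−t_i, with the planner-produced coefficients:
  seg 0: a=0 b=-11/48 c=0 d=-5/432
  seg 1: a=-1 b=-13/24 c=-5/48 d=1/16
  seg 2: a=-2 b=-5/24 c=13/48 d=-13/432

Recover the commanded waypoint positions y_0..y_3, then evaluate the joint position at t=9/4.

y_0 = S_0(0) = a_0 = 0
y_1 = S_1(0) = a_1 = -1
y_2 = S_2(0) = a_2 = -2
y_3 = S_2(3) = -1
t_q=9/4 is in segment 0 (τ=9/4); S_0(τ)=-663/1024

y_0=0 y_1=-1 y_2=-2 y_3=-1
S(9/4) = -663/1024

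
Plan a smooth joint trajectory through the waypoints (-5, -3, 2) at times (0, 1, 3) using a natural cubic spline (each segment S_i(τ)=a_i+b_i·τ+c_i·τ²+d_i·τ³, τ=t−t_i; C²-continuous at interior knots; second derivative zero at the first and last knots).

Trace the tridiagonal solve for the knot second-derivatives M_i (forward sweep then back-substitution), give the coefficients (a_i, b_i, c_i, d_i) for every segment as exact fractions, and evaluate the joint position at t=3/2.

Δ: Δ0=2, Δ1=5/2
row 1: diag=6, rhs=3; c'=1/3, d'=1/2
back: M1=1/2
M: M0=0, M1=1/2, M2=0
seg 0: a=-5, c=M0/2=0, d=(M1−M0)/(6·1)=1/12, b=Δ0−h0·(2M0+M1)/6=23/12
seg 1: a=-3, c=M1/2=1/4, d=(M2−M1)/(6·2)=-1/24, b=Δ1−h1·(2M1+M2)/6=13/6
t_q=3/2 → seg 1, τ=1/2; S=-3+13/6·τ+1/4·τ²+-1/24·τ³=-119/64

  seg 0: a=-5 b=23/12 c=0 d=1/12
  seg 1: a=-3 b=13/6 c=1/4 d=-1/24
S(3/2) = -119/64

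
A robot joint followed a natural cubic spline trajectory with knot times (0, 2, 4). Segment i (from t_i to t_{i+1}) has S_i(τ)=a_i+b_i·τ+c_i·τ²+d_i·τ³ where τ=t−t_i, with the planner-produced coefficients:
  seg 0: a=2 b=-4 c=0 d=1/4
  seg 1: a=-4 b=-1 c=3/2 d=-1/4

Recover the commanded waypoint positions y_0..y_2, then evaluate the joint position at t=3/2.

y_0 = S_0(0) = a_0 = 2
y_1 = S_1(0) = a_1 = -4
y_2 = S_1(2) = -2
t_q=3/2 is in segment 0 (τ=3/2); S_0(τ)=-101/32

y_0=2 y_1=-4 y_2=-2
S(3/2) = -101/32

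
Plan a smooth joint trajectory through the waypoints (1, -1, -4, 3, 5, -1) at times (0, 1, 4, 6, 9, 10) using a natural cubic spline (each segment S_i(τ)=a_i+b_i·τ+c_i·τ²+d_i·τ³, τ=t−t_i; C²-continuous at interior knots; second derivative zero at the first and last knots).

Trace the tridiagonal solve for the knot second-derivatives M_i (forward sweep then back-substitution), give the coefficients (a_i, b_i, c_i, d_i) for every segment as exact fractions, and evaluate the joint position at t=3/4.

Δ: Δ0=-2, Δ1=-1, Δ2=7/2, Δ3=2/3, Δ4=-6
row 1: diag=8, rhs=6; c'=3/8, d'=3/4
row 2: denom=10−3·3/8=71/8; d'=(27−3·3/4)/(71/8)=198/71
row 3: denom=10−2·16/71=678/71; d'=(-17−2·198/71)/(678/71)=-1603/678
row 4: denom=8−3·71/226=1595/226; d'=(-40−3·-1603/678)/(1595/226)=-7437/1595
back: M4=-7437/1595
back: M3=-1603/678−71/226·-7437/1595=-4304/4785
back: M2=198/71−16/71·-4304/4785=14314/4785
back: M1=3/4−3/8·14314/4785=-593/1595
M: M0=0, M1=-593/1595, M2=14314/4785, M3=-4304/4785, M4=-7437/1595, M5=0
seg 0: a=1, c=M0/2=0, d=(M1−M0)/(6·1)=-593/9570, b=Δ0−h0·(2M0+M1)/6=-18547/9570
seg 1: a=-1, c=M1/2=-593/3190, d=(M2−M1)/(6·3)=1463/7830, b=Δ1−h1·(2M1+M2)/6=-10163/4785
seg 2: a=-4, c=M2/2=7157/4785, d=(M3−M2)/(6·2)=-107/330, b=Δ2−h2·(2M2+M3)/6=17279/9570
seg 3: a=3, c=M3/2=-2152/4785, d=(M4−M3)/(6·3)=-1637/7830, b=Δ3−h3·(2M3+M4)/6=12433/3190
seg 4: a=5, c=M4/2=-7437/3190, d=(M5−M4)/(6·1)=2479/3190, b=Δ4−h4·(2M4+M5)/6=-7091/1595
t_q=3/4 → seg 0, τ=3/4; S=1+-18547/9570·τ+0·τ²+-593/9570·τ³=-97929/204160

  seg 0: a=1 b=-18547/9570 c=0 d=-593/9570
  seg 1: a=-1 b=-10163/4785 c=-593/3190 d=1463/7830
  seg 2: a=-4 b=17279/9570 c=7157/4785 d=-107/330
  seg 3: a=3 b=12433/3190 c=-2152/4785 d=-1637/7830
  seg 4: a=5 b=-7091/1595 c=-7437/3190 d=2479/3190
S(3/4) = -97929/204160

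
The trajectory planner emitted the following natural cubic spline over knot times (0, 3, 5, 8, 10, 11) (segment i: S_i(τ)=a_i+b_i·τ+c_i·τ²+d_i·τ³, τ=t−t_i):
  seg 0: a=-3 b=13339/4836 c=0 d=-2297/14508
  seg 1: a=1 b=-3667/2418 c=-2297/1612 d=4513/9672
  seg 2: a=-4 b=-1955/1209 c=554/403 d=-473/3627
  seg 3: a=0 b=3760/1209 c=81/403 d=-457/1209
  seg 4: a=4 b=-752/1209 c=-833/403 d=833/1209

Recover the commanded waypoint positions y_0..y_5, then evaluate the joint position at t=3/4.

y_0=-3 y_1=1 y_2=-4 y_3=0 y_4=4 y_5=2
S(3/4) = -102971/103168

y_0 = S_0(0) = a_0 = -3
y_1 = S_1(0) = a_1 = 1
y_2 = S_2(0) = a_2 = -4
y_3 = S_3(0) = a_3 = 0
y_4 = S_4(0) = a_4 = 4
y_5 = S_4(1) = 2
t_q=3/4 is in segment 0 (τ=3/4); S_0(τ)=-102971/103168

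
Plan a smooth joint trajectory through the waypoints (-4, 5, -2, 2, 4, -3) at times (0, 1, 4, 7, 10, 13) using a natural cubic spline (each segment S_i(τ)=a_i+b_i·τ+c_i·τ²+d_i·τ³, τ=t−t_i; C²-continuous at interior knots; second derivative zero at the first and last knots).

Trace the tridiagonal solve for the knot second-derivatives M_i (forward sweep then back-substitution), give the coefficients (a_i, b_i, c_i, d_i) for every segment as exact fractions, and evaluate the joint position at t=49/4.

Δ: Δ0=9, Δ1=-7/3, Δ2=4/3, Δ3=2/3, Δ4=-7/3
row 1: diag=8, rhs=-68; c'=3/8, d'=-17/2
row 2: denom=12−3·3/8=87/8; d'=(22−3·-17/2)/(87/8)=380/87
row 3: denom=12−3·8/29=324/29; d'=(-4−3·380/87)/(324/29)=-124/81
row 4: denom=12−3·29/108=403/36; d'=(-18−3·-124/81)/(403/36)=-1448/1209
back: M4=-1448/1209
back: M3=-124/81−29/108·-1448/1209=-1462/1209
back: M2=380/87−8/29·-1462/1209=5684/1209
back: M1=-17/2−3/8·5684/1209=-4136/403
M: M0=0, M1=-4136/403, M2=5684/1209, M3=-1462/1209, M4=-1448/1209, M5=0
seg 0: a=-4, c=M0/2=0, d=(M1−M0)/(6·1)=-2068/1209, b=Δ0−h0·(2M0+M1)/6=12949/1209
seg 1: a=5, c=M1/2=-2068/403, d=(M2−M1)/(6·3)=9046/10881, b=Δ1−h1·(2M1+M2)/6=6745/1209
seg 2: a=-2, c=M2/2=2842/1209, d=(M3−M2)/(6·3)=-397/1209, b=Δ2−h2·(2M2+M3)/6=-257/93
seg 3: a=2, c=M3/2=-731/1209, d=(M4−M3)/(6·3)=7/10881, b=Δ3−h3·(2M3+M4)/6=2992/1209
seg 4: a=4, c=M4/2=-724/1209, d=(M5−M4)/(6·3)=724/10881, b=Δ4−h4·(2M4+M5)/6=-1373/1209
t_q=49/4 → seg 4, τ=9/4; S=4+-1373/1209·τ+-724/1209·τ²+724/10881·τ³=-5345/6448

  seg 0: a=-4 b=12949/1209 c=0 d=-2068/1209
  seg 1: a=5 b=6745/1209 c=-2068/403 d=9046/10881
  seg 2: a=-2 b=-257/93 c=2842/1209 d=-397/1209
  seg 3: a=2 b=2992/1209 c=-731/1209 d=7/10881
  seg 4: a=4 b=-1373/1209 c=-724/1209 d=724/10881
S(49/4) = -5345/6448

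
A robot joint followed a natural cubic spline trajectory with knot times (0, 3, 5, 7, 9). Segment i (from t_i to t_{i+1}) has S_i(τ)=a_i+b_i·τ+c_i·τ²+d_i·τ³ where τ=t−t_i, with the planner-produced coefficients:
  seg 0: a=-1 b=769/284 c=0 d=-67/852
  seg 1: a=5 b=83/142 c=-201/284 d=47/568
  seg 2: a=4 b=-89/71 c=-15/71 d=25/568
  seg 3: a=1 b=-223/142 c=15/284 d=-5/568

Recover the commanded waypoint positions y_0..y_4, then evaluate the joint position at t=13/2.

y_0=-1 y_1=5 y_2=4 y_3=1 y_4=-2
S(13/2) = 8147/4544

y_0 = S_0(0) = a_0 = -1
y_1 = S_1(0) = a_1 = 5
y_2 = S_2(0) = a_2 = 4
y_3 = S_3(0) = a_3 = 1
y_4 = S_3(2) = -2
t_q=13/2 is in segment 2 (τ=3/2); S_2(τ)=8147/4544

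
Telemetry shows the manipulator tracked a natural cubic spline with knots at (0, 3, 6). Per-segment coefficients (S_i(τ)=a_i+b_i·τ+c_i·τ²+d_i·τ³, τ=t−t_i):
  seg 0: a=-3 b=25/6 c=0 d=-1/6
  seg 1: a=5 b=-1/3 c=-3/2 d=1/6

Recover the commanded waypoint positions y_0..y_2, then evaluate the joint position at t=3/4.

y_0 = S_0(0) = a_0 = -3
y_1 = S_1(0) = a_1 = 5
y_2 = S_1(3) = -5
t_q=3/4 is in segment 0 (τ=3/4); S_0(τ)=7/128

y_0=-3 y_1=5 y_2=-5
S(3/4) = 7/128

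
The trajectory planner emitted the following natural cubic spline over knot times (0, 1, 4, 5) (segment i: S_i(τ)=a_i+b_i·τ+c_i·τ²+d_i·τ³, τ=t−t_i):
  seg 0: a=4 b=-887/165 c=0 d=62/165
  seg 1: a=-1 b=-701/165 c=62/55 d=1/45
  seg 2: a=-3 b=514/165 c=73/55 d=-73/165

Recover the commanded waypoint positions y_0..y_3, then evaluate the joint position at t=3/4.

y_0=4 y_1=-1 y_2=-3 y_3=1
S(3/4) = 223/1760

y_0 = S_0(0) = a_0 = 4
y_1 = S_1(0) = a_1 = -1
y_2 = S_2(0) = a_2 = -3
y_3 = S_2(1) = 1
t_q=3/4 is in segment 0 (τ=3/4); S_0(τ)=223/1760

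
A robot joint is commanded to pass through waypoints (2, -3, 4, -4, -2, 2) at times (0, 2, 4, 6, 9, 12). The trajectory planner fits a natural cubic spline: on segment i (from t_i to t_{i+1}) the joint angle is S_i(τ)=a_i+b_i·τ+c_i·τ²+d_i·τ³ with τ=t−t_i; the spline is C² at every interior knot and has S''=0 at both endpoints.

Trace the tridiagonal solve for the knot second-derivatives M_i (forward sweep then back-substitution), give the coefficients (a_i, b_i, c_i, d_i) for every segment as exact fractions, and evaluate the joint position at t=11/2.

Δ: Δ0=-5/2, Δ1=7/2, Δ2=-4, Δ3=2/3, Δ4=4/3
row 1: diag=8, rhs=36; c'=1/4, d'=9/2
row 2: denom=8−2·1/4=15/2; d'=(-45−2·9/2)/(15/2)=-36/5
row 3: denom=10−2·4/15=142/15; d'=(28−2·-36/5)/(142/15)=318/71
row 4: denom=12−3·45/142=1569/142; d'=(4−3·318/71)/(1569/142)=-1340/1569
back: M4=-1340/1569
back: M3=318/71−45/142·-1340/1569=2484/523
back: M2=-36/5−4/15·2484/523=-4428/523
back: M1=9/2−1/4·-4428/523=6921/1046
M: M0=0, M1=6921/1046, M2=-4428/523, M3=2484/523, M4=-1340/1569, M5=0
seg 0: a=2, c=M0/2=0, d=(M1−M0)/(6·2)=2307/4184, b=Δ0−h0·(2M0+M1)/6=-2461/523
seg 1: a=-3, c=M1/2=6921/2092, d=(M2−M1)/(6·2)=-5259/4184, b=Δ1−h1·(2M1+M2)/6=1999/1046
seg 2: a=4, c=M2/2=-2214/523, d=(M3−M2)/(6·2)=576/523, b=Δ2−h2·(2M2+M3)/6=32/523
seg 3: a=-4, c=M3/2=1242/523, d=(M4−M3)/(6·3)=-4396/14121, b=Δ3−h3·(2M3+M4)/6=-1912/523
seg 4: a=-2, c=M4/2=-670/1569, d=(M5−M4)/(6·3)=670/14121, b=Δ4−h4·(2M4+M5)/6=1144/523
t_q=11/2 → seg 2, τ=3/2; S=4+32/523·τ+-2214/523·τ²+576/523·τ³=-1795/1046

  seg 0: a=2 b=-2461/523 c=0 d=2307/4184
  seg 1: a=-3 b=1999/1046 c=6921/2092 d=-5259/4184
  seg 2: a=4 b=32/523 c=-2214/523 d=576/523
  seg 3: a=-4 b=-1912/523 c=1242/523 d=-4396/14121
  seg 4: a=-2 b=1144/523 c=-670/1569 d=670/14121
S(11/2) = -1795/1046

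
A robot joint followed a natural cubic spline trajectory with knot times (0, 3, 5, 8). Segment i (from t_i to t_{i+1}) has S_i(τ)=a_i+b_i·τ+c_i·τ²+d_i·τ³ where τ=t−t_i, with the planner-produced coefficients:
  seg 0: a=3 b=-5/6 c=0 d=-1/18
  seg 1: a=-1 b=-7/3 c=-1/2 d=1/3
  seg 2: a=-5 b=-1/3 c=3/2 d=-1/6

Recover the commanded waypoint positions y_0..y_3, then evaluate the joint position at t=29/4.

y_0 = S_0(0) = a_0 = 3
y_1 = S_1(0) = a_1 = -1
y_2 = S_2(0) = a_2 = -5
y_3 = S_2(3) = 3
t_q=29/4 is in segment 2 (τ=9/4); S_2(τ)=-7/128

y_0=3 y_1=-1 y_2=-5 y_3=3
S(29/4) = -7/128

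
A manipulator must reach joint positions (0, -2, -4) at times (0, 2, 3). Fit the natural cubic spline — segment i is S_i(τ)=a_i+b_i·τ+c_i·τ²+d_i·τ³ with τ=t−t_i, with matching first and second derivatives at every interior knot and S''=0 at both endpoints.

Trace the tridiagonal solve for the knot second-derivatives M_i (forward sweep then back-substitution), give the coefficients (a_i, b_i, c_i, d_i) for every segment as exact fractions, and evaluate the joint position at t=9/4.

Δ: Δ0=-1, Δ1=-2
row 1: diag=6, rhs=-6; c'=1/6, d'=-1
back: M1=-1
M: M0=0, M1=-1, M2=0
seg 0: a=0, c=M0/2=0, d=(M1−M0)/(6·2)=-1/12, b=Δ0−h0·(2M0+M1)/6=-2/3
seg 1: a=-2, c=M1/2=-1/2, d=(M2−M1)/(6·1)=1/6, b=Δ1−h1·(2M1+M2)/6=-5/3
t_q=9/4 → seg 1, τ=1/4; S=-2+-5/3·τ+-1/2·τ²+1/6·τ³=-313/128

  seg 0: a=0 b=-2/3 c=0 d=-1/12
  seg 1: a=-2 b=-5/3 c=-1/2 d=1/6
S(9/4) = -313/128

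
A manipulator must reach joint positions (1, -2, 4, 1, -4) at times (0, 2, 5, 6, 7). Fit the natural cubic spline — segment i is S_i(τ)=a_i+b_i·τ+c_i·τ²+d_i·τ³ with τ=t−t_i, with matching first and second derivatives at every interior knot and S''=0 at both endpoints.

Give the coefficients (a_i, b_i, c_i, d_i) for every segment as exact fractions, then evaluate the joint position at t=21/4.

Δ: Δ0=-3/2, Δ1=2, Δ2=-3, Δ3=-5
row 1: diag=10, rhs=21; c'=3/10, d'=21/10
row 2: denom=8−3·3/10=71/10; d'=(-30−3·21/10)/(71/10)=-363/71
row 3: denom=4−1·10/71=274/71; d'=(-12−1·-363/71)/(274/71)=-489/274
back: M3=-489/274
back: M2=-363/71−10/71·-489/274=-666/137
back: M1=21/10−3/10·-666/137=975/274
M: M0=0, M1=975/274, M2=-666/137, M3=-489/274, M4=0
seg 0: a=1, c=M0/2=0, d=(M1−M0)/(6·2)=325/1096, b=Δ0−h0·(2M0+M1)/6=-368/137
seg 1: a=-2, c=M1/2=975/548, d=(M2−M1)/(6·3)=-769/1644, b=Δ1−h1·(2M1+M2)/6=239/274
seg 2: a=4, c=M2/2=-333/137, d=(M3−M2)/(6·1)=281/548, b=Δ2−h2·(2M2+M3)/6=-593/548
seg 3: a=1, c=M3/2=-489/548, d=(M4−M3)/(6·1)=163/548, b=Δ3−h3·(2M3+M4)/6=-1207/274
t_q=21/4 → seg 2, τ=1/4; S=4+-593/548·τ+-333/137·τ²+281/548·τ³=125753/35072

  seg 0: a=1 b=-368/137 c=0 d=325/1096
  seg 1: a=-2 b=239/274 c=975/548 d=-769/1644
  seg 2: a=4 b=-593/548 c=-333/137 d=281/548
  seg 3: a=1 b=-1207/274 c=-489/548 d=163/548
S(21/4) = 125753/35072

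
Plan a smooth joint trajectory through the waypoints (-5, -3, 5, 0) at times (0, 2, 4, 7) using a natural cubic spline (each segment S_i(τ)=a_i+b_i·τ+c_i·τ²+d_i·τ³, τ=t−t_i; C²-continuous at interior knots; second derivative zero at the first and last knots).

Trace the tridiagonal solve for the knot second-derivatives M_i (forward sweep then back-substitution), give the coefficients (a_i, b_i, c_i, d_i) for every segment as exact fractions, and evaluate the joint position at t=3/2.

  seg 0: a=-5 b=-5/57 c=0 d=31/114
  seg 1: a=-3 b=181/57 c=31/19 d=-139/228
  seg 2: a=5 b=136/57 c=-77/38 d=77/342
S(3/2) = -1281/304

Δ: Δ0=1, Δ1=4, Δ2=-5/3
row 1: diag=8, rhs=18; c'=1/4, d'=9/4
row 2: denom=10−2·1/4=19/2; d'=(-34−2·9/4)/(19/2)=-77/19
back: M2=-77/19
back: M1=9/4−1/4·-77/19=62/19
M: M0=0, M1=62/19, M2=-77/19, M3=0
seg 0: a=-5, c=M0/2=0, d=(M1−M0)/(6·2)=31/114, b=Δ0−h0·(2M0+M1)/6=-5/57
seg 1: a=-3, c=M1/2=31/19, d=(M2−M1)/(6·2)=-139/228, b=Δ1−h1·(2M1+M2)/6=181/57
seg 2: a=5, c=M2/2=-77/38, d=(M3−M2)/(6·3)=77/342, b=Δ2−h2·(2M2+M3)/6=136/57
t_q=3/2 → seg 0, τ=3/2; S=-5+-5/57·τ+0·τ²+31/114·τ³=-1281/304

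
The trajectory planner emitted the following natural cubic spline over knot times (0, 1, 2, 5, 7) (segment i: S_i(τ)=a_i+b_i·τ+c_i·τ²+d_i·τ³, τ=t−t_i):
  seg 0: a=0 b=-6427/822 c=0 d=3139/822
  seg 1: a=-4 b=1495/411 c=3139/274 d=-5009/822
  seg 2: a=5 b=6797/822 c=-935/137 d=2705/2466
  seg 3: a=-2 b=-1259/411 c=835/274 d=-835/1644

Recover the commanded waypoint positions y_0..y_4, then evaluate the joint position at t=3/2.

y_0=0 y_1=-4 y_2=5 y_3=-2 y_4=0
S(3/2) = -173/2192

y_0 = S_0(0) = a_0 = 0
y_1 = S_1(0) = a_1 = -4
y_2 = S_2(0) = a_2 = 5
y_3 = S_3(0) = a_3 = -2
y_4 = S_3(2) = 0
t_q=3/2 is in segment 1 (τ=1/2); S_1(τ)=-173/2192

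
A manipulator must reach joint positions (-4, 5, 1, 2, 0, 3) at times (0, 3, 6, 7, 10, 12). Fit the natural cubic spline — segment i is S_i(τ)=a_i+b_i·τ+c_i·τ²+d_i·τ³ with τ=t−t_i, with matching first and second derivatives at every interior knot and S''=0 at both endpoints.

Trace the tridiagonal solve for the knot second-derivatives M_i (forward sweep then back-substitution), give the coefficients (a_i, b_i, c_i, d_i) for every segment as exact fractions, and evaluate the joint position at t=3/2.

Δ: Δ0=3, Δ1=-4/3, Δ2=1, Δ3=-2/3, Δ4=3/2
row 1: diag=12, rhs=-26; c'=1/4, d'=-13/6
row 2: denom=8−3·1/4=29/4; d'=(14−3·-13/6)/(29/4)=82/29
row 3: denom=8−1·4/29=228/29; d'=(-10−1·82/29)/(228/29)=-31/19
row 4: denom=10−3·29/76=673/76; d'=(13−3·-31/19)/(673/76)=1360/673
back: M4=1360/673
back: M3=-31/19−29/76·1360/673=-1617/673
back: M2=82/29−4/29·-1617/673=2126/673
back: M1=-13/6−1/4·2126/673=-5969/2019
M: M0=0, M1=-5969/2019, M2=2126/673, M3=-1617/673, M4=1360/673, M5=0
seg 0: a=-4, c=M0/2=0, d=(M1−M0)/(6·3)=-5969/36342, b=Δ0−h0·(2M0+M1)/6=18083/4038
seg 1: a=5, c=M1/2=-5969/4038, d=(M2−M1)/(6·3)=12347/36342, b=Δ1−h1·(2M1+M2)/6=88/2019
seg 2: a=1, c=M2/2=1063/673, d=(M3−M2)/(6·1)=-3743/4038, b=Δ2−h2·(2M2+M3)/6=1403/4038
seg 3: a=2, c=M3/2=-1617/1346, d=(M4−M3)/(6·3)=2977/12114, b=Δ3−h3·(2M3+M4)/6=1465/2019
seg 4: a=0, c=M4/2=680/673, d=(M5−M4)/(6·2)=-340/2019, b=Δ4−h4·(2M4+M5)/6=617/4038
t_q=3/2 → seg 0, τ=3/2; S=-4+18083/4038·τ+0·τ²+-5969/36342·τ³=23291/10768

  seg 0: a=-4 b=18083/4038 c=0 d=-5969/36342
  seg 1: a=5 b=88/2019 c=-5969/4038 d=12347/36342
  seg 2: a=1 b=1403/4038 c=1063/673 d=-3743/4038
  seg 3: a=2 b=1465/2019 c=-1617/1346 d=2977/12114
  seg 4: a=0 b=617/4038 c=680/673 d=-340/2019
S(3/2) = 23291/10768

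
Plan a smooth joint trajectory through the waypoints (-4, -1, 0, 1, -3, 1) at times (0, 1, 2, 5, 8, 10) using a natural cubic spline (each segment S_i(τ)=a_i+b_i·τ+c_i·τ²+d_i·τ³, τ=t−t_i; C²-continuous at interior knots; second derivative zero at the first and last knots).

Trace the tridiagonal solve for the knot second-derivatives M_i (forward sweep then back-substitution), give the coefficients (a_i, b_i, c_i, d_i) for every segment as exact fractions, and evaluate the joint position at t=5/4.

  seg 0: a=-4 b=3615/1027 c=0 d=-534/1027
  seg 1: a=-1 b=2013/1027 c=-1602/1027 d=616/1027
  seg 2: a=0 b=657/1027 c=246/1027 d=-3158/27729
  seg 3: a=1 b=-1025/1027 c=-2420/3081 d=479/2133
  seg 4: a=-3 b=362/1027 c=1269/1027 d=-423/2054
S(5/4) = -189/316

Δ: Δ0=3, Δ1=1, Δ2=1/3, Δ3=-4/3, Δ4=2
row 1: diag=4, rhs=-12; c'=1/4, d'=-3
row 2: denom=8−1·1/4=31/4; d'=(-4−1·-3)/(31/4)=-4/31
row 3: denom=12−3·12/31=336/31; d'=(-10−3·-4/31)/(336/31)=-149/168
row 4: denom=10−3·31/112=1027/112; d'=(20−3·-149/168)/(1027/112)=2538/1027
back: M4=2538/1027
back: M3=-149/168−31/112·2538/1027=-4840/3081
back: M2=-4/31−12/31·-4840/3081=492/1027
back: M1=-3−1/4·492/1027=-3204/1027
M: M0=0, M1=-3204/1027, M2=492/1027, M3=-4840/3081, M4=2538/1027, M5=0
seg 0: a=-4, c=M0/2=0, d=(M1−M0)/(6·1)=-534/1027, b=Δ0−h0·(2M0+M1)/6=3615/1027
seg 1: a=-1, c=M1/2=-1602/1027, d=(M2−M1)/(6·1)=616/1027, b=Δ1−h1·(2M1+M2)/6=2013/1027
seg 2: a=0, c=M2/2=246/1027, d=(M3−M2)/(6·3)=-3158/27729, b=Δ2−h2·(2M2+M3)/6=657/1027
seg 3: a=1, c=M3/2=-2420/3081, d=(M4−M3)/(6·3)=479/2133, b=Δ3−h3·(2M3+M4)/6=-1025/1027
seg 4: a=-3, c=M4/2=1269/1027, d=(M5−M4)/(6·2)=-423/2054, b=Δ4−h4·(2M4+M5)/6=362/1027
t_q=5/4 → seg 1, τ=1/4; S=-1+2013/1027·τ+-1602/1027·τ²+616/1027·τ³=-189/316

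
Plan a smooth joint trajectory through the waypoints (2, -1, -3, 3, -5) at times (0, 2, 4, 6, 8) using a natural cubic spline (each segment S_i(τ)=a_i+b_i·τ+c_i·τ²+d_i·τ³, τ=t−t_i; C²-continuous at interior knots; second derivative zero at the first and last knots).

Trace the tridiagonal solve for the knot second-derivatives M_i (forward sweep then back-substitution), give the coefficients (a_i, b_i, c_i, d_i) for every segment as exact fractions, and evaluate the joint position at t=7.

Δ: Δ0=-3/2, Δ1=-1, Δ2=3, Δ3=-4
row 1: diag=8, rhs=3; c'=1/4, d'=3/8
row 2: denom=8−2·1/4=15/2; d'=(24−2·3/8)/(15/2)=31/10
row 3: denom=8−2·4/15=112/15; d'=(-42−2·31/10)/(112/15)=-723/112
back: M3=-723/112
back: M2=31/10−4/15·-723/112=135/28
back: M1=3/8−1/4·135/28=-93/112
M: M0=0, M1=-93/112, M2=135/28, M3=-723/112, M4=0
seg 0: a=2, c=M0/2=0, d=(M1−M0)/(6·2)=-31/448, b=Δ0−h0·(2M0+M1)/6=-137/112
seg 1: a=-1, c=M1/2=-93/224, d=(M2−M1)/(6·2)=211/448, b=Δ1−h1·(2M1+M2)/6=-115/56
seg 2: a=-3, c=M2/2=135/56, d=(M3−M2)/(6·2)=-421/448, b=Δ2−h2·(2M2+M3)/6=31/16
seg 3: a=3, c=M3/2=-723/224, d=(M4−M3)/(6·2)=241/448, b=Δ3−h3·(2M3+M4)/6=17/56
t_q=7 → seg 3, τ=1; S=3+17/56·τ+-723/224·τ²+241/448·τ³=275/448

  seg 0: a=2 b=-137/112 c=0 d=-31/448
  seg 1: a=-1 b=-115/56 c=-93/224 d=211/448
  seg 2: a=-3 b=31/16 c=135/56 d=-421/448
  seg 3: a=3 b=17/56 c=-723/224 d=241/448
S(7) = 275/448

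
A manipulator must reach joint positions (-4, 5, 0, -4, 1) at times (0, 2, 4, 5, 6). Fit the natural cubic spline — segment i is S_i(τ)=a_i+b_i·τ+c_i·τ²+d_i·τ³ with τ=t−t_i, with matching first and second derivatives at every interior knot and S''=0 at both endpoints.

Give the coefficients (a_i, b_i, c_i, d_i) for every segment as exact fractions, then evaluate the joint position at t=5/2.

Δ: Δ0=9/2, Δ1=-5/2, Δ2=-4, Δ3=5
row 1: diag=8, rhs=-42; c'=1/4, d'=-21/4
row 2: denom=6−2·1/4=11/2; d'=(-9−2·-21/4)/(11/2)=3/11
row 3: denom=4−1·2/11=42/11; d'=(54−1·3/11)/(42/11)=197/14
back: M3=197/14
back: M2=3/11−2/11·197/14=-16/7
back: M1=-21/4−1/4·-16/7=-131/28
M: M0=0, M1=-131/28, M2=-16/7, M3=197/14, M4=0
seg 0: a=-4, c=M0/2=0, d=(M1−M0)/(6·2)=-131/336, b=Δ0−h0·(2M0+M1)/6=509/84
seg 1: a=5, c=M1/2=-131/56, d=(M2−M1)/(6·2)=67/336, b=Δ1−h1·(2M1+M2)/6=29/21
seg 2: a=0, c=M2/2=-8/7, d=(M3−M2)/(6·1)=229/84, b=Δ2−h2·(2M2+M3)/6=-67/12
seg 3: a=-4, c=M3/2=197/28, d=(M4−M3)/(6·1)=-197/84, b=Δ3−h3·(2M3+M4)/6=13/42
t_q=5/2 → seg 1, τ=1/2; S=5+29/21·τ+-131/56·τ²+67/336·τ³=4597/896

  seg 0: a=-4 b=509/84 c=0 d=-131/336
  seg 1: a=5 b=29/21 c=-131/56 d=67/336
  seg 2: a=0 b=-67/12 c=-8/7 d=229/84
  seg 3: a=-4 b=13/42 c=197/28 d=-197/84
S(5/2) = 4597/896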